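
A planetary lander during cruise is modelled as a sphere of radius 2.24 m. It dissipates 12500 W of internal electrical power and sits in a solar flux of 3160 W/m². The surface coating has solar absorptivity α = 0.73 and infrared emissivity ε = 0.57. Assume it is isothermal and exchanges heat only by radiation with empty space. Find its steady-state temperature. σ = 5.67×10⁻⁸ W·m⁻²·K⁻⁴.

T ≈ 394 K

At steady state, absorbed solar power + internal power = radiated power.
Absorbed: α·S·A_cross = 0.73·3160·15.76 = 36360 W (cross-section πr²).
Total input = 36360 + 12500 = 48860 W.
Radiated: εσ·A_surf·T⁴ with A_surf = 4πr² = 63.05 m².
T⁴ = 48860/(0.57·5.67×10⁻⁸·63.05) = 2.398×10¹⁰ K⁴.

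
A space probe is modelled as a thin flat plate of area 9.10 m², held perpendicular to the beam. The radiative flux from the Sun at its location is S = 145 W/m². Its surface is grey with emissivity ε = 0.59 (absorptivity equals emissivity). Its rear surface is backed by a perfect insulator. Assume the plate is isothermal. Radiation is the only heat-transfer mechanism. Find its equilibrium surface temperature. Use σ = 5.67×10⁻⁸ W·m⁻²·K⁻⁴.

At equilibrium, absorbed power = emitted power.
Absorbing cross-section = A = 9.100 m²; emitting surface = A = 9.100 m² (ratio 1).
εS·A_cross = εσ·A_surf·T⁴  ⇒  T⁴ = S/(1σ)   (ε cancels).
T⁴ = 145/(1·5.67×10⁻⁸) = 2.557×10⁹ K⁴.
T = (2.557×10⁹)^(1/4).

T ≈ 225 K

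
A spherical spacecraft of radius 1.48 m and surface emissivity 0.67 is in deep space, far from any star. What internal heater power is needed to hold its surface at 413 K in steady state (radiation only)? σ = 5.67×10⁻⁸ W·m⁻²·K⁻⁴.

P = εσ·4πr²·T⁴.
4πr² = 27.53 m²; T⁴ = 2.909×10¹⁰ K⁴.
P = 0.67·5.67×10⁻⁸·27.53·2.909×10¹⁰.

P ≈ 30400 W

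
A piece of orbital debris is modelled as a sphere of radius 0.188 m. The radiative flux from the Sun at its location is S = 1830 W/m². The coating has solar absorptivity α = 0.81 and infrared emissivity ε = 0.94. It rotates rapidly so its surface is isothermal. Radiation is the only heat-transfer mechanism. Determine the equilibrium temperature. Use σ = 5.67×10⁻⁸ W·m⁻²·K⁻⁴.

At equilibrium, absorbed power = emitted power.
Absorbing cross-section = πr² = 0.1110 m²; emitting surface = 4πr² = 0.4441 m² (ratio 4).
αS·A_cross = εσ·A_surf·T⁴  ⇒  T⁴ = αS/(ε·4σ).
T⁴ = 0.810·1830/(0.94·4·5.67×10⁻⁸) = 6.953×10⁹ K⁴.
T = (6.953×10⁹)^(1/4).

T ≈ 289 K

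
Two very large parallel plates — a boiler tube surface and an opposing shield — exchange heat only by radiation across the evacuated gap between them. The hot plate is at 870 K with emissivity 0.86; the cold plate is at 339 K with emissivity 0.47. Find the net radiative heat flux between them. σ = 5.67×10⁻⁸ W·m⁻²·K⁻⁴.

For two infinite grey parallel plates, q = σ(T₁⁴ − T₂⁴)/(1/ε₁ + 1/ε₂ − 1).
T₁⁴ − T₂⁴ = 5.729×10¹¹ − 1.321×10¹⁰ = 5.597×10¹¹ K⁴.
1/ε₁ + 1/ε₂ − 1 = 1.163 + 2.128 − 1 = 2.290.
q = 5.67×10⁻⁸ × 5.597×10¹¹ / 2.290.

q ≈ 13900 W/m²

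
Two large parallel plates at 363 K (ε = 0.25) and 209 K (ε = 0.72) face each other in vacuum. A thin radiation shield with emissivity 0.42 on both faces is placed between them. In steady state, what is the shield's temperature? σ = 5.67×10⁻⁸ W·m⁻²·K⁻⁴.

T_s ≈ 291 K

In steady state the net flux on the hot side equals that on the cold side.
σ(T₁⁴−T_s⁴)/D₁ = σ(T_s⁴−T₂⁴)/D₂, with D₁ = 1/ε₁+1/ε_s−1 = 5.381, D₂ = 1/ε_s+1/ε₂−1 = 2.770.
Solve for T_s⁴: T_s⁴ = (D₂·T₁⁴ + D₁·T₂⁴)/(D₁+D₂) = 7.160×10⁹ K⁴.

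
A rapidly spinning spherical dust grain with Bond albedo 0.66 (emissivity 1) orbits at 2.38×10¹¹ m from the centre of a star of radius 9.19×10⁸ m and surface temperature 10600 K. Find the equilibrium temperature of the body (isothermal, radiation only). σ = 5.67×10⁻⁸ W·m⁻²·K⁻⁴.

The star's surface emits σT_*⁴; at distance d the flux is S = σT_*⁴(R_*/d)².
S = 5.67×10⁻⁸·(10600)⁴·(9.19×10⁸/2.38×10¹¹)² = 10670 W/m².
For an isothermal sphere T⁴ = (1−a)S/(4σ) = 1.600×10¹⁰ K⁴.

T ≈ 356 K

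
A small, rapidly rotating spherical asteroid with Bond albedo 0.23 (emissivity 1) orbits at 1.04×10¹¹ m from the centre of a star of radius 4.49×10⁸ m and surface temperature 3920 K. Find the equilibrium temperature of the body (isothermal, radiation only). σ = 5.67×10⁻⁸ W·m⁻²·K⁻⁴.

The star's surface emits σT_*⁴; at distance d the flux is S = σT_*⁴(R_*/d)².
S = 5.67×10⁻⁸·(3920)⁴·(4.49×10⁸/1.04×10¹¹)² = 249.5 W/m².
For an isothermal sphere T⁴ = (1−a)S/(4σ) = 8.472×10⁸ K⁴.

T ≈ 171 K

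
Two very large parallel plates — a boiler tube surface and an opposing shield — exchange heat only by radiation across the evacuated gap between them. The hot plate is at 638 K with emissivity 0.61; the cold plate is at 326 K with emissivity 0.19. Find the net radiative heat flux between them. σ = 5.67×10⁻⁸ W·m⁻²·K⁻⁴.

For two infinite grey parallel plates, q = σ(T₁⁴ − T₂⁴)/(1/ε₁ + 1/ε₂ − 1).
T₁⁴ − T₂⁴ = 1.657×10¹¹ − 1.129×10¹⁰ = 1.544×10¹¹ K⁴.
1/ε₁ + 1/ε₂ − 1 = 1.639 + 5.263 − 1 = 5.903.
q = 5.67×10⁻⁸ × 1.544×10¹¹ / 5.903.

q ≈ 1480 W/m²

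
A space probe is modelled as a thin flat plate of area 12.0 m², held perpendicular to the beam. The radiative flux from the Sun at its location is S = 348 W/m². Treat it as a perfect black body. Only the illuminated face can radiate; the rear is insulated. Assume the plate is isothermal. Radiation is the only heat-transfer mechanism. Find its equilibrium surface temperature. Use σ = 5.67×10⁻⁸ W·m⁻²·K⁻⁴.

T ≈ 280 K

At equilibrium, absorbed power = emitted power.
Absorbing cross-section = A = 12.00 m²; emitting surface = A = 12.00 m² (ratio 1).
S·A_cross = εσ·A_surf·T⁴  ⇒  T⁴ = S/(1σ).
T⁴ = 1.00·348/(1·5.67×10⁻⁸) = 6.138×10⁹ K⁴.
T = (6.138×10⁹)^(1/4).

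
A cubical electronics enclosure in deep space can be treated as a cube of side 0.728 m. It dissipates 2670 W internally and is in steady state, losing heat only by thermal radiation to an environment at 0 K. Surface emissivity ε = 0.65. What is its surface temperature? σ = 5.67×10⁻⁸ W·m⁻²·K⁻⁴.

Steady state: internal power = radiated power, P = εσA T⁴.
Radiating area A = 6L² = 3.180 m².
T⁴ = P/(εσA) = 2670/(0.65·5.67×10⁻⁸·3.180) = 2.278×10¹⁰ K⁴.
T = (2.278×10¹⁰)^(1/4).

T ≈ 389 K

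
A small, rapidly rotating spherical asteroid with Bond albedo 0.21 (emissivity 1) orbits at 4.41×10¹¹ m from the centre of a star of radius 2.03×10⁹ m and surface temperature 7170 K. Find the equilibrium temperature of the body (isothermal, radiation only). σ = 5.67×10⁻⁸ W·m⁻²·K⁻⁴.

T ≈ 324 K

The star's surface emits σT_*⁴; at distance d the flux is S = σT_*⁴(R_*/d)².
S = 5.67×10⁻⁸·(7170)⁴·(2.03×10⁹/4.41×10¹¹)² = 3175 W/m².
For an isothermal sphere T⁴ = (1−a)S/(4σ) = 1.106×10¹⁰ K⁴.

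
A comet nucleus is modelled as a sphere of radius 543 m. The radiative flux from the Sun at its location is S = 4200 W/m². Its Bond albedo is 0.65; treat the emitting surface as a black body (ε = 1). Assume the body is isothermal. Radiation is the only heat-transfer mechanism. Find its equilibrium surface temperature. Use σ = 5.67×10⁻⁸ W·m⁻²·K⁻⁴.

At equilibrium, absorbed power = emitted power.
Absorbing cross-section = πr² = 9.263×10⁵ m²; emitting surface = 4πr² = 3.705×10⁶ m² (ratio 4).
(1−a)S·A_cross = εσ·A_surf·T⁴  ⇒  T⁴ = (1−a)S/(4σ).
T⁴ = 0.350·4200/(4·5.67×10⁻⁸) = 6.481×10⁹ K⁴.
T = (6.481×10⁹)^(1/4).

T ≈ 284 K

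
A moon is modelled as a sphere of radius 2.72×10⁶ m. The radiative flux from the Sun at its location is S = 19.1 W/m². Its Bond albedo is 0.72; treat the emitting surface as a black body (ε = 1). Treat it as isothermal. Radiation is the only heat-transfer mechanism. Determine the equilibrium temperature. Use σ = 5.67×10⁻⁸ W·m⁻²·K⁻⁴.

T ≈ 69.7 K

At equilibrium, absorbed power = emitted power.
Absorbing cross-section = πr² = 2.324×10¹³ m²; emitting surface = 4πr² = 9.297×10¹³ m² (ratio 4).
(1−a)S·A_cross = εσ·A_surf·T⁴  ⇒  T⁴ = (1−a)S/(4σ).
T⁴ = 0.280·19.1/(4·5.67×10⁻⁸) = 2.358×10⁷ K⁴.
T = (2.358×10⁷)^(1/4).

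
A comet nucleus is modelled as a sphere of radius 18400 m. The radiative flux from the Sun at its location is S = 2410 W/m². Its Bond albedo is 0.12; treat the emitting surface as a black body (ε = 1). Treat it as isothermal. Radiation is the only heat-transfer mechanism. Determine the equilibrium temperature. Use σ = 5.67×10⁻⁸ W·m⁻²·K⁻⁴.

At equilibrium, absorbed power = emitted power.
Absorbing cross-section = πr² = 1.064×10⁹ m²; emitting surface = 4πr² = 4.254×10⁹ m² (ratio 4).
(1−a)S·A_cross = εσ·A_surf·T⁴  ⇒  T⁴ = (1−a)S/(4σ).
T⁴ = 0.880·2410/(4·5.67×10⁻⁸) = 9.351×10⁹ K⁴.
T = (9.351×10⁹)^(1/4).

T ≈ 311 K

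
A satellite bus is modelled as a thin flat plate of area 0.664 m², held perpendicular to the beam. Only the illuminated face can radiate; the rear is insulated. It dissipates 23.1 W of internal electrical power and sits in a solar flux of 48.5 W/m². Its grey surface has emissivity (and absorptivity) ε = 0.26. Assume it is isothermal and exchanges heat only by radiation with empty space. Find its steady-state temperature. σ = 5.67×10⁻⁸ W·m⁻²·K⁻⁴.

At steady state, absorbed solar power + internal power = radiated power.
Absorbed: α·S·A_cross = 0.26·48.5·0.6640 = 8.373 W (cross-section A).
Total input = 8.373 + 23.1 = 31.47 W.
Radiated: εσ·A_surf·T⁴ with A_surf = A = 0.6640 m².
T⁴ = 31.47/(0.26·5.67×10⁻⁸·0.6640) = 3.215×10⁹ K⁴.

T ≈ 238 K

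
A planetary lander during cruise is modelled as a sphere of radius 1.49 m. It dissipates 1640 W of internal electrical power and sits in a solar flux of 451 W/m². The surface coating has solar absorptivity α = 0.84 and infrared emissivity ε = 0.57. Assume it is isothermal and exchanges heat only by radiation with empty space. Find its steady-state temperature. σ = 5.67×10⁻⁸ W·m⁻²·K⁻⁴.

At steady state, absorbed solar power + internal power = radiated power.
Absorbed: α·S·A_cross = 0.84·451·6.975 = 2642 W (cross-section πr²).
Total input = 2642 + 1640 = 4282 W.
Radiated: εσ·A_surf·T⁴ with A_surf = 4πr² = 27.90 m².
T⁴ = 4282/(0.57·5.67×10⁻⁸·27.90) = 4.749×10⁹ K⁴.

T ≈ 263 K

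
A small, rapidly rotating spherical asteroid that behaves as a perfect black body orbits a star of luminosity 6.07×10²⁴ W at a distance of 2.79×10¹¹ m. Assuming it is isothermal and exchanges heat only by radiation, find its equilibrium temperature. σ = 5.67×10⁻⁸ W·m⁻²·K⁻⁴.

T ≈ 72.3 K

First find the stellar flux at distance d: S = L/(4πd²) = 6.07×10²⁴/(4π·(2.79×10¹¹)²) = 6.205 W/m².
For an isothermal sphere, absorbed (1−a)S·πr² = emitted σ·4πr²·T⁴, so T⁴ = (1−a)S/(4σ).
T⁴ = 1.00·6.205/(4·5.67×10⁻⁸) = 2.736×10⁷ K⁴.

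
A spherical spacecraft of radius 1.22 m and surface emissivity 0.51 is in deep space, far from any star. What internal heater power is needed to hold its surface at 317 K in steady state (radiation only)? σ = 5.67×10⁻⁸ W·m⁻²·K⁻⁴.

P = εσ·4πr²·T⁴.
4πr² = 18.70 m²; T⁴ = 1.010×10¹⁰ K⁴.
P = 0.51·5.67×10⁻⁸·18.70·1.010×10¹⁰.

P ≈ 5460 W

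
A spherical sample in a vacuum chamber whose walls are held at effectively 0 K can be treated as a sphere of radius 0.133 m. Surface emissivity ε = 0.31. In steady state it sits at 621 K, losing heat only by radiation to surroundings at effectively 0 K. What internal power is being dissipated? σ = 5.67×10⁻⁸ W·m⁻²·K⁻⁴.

Steady state: P = εσA T⁴.
A = 4πr² = 0.2223 m²; T⁴ = (621)⁴ = 1.487×10¹¹ K⁴.
P = 0.31 × 5.67×10⁻⁸ × 0.2223 × 1.487×10¹¹.

P ≈ 581 W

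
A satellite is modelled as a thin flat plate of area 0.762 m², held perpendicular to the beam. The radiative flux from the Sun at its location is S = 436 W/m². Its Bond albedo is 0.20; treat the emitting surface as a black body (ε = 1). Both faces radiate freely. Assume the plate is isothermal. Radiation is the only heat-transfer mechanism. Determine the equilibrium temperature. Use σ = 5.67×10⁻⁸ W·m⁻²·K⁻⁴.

T ≈ 235 K

At equilibrium, absorbed power = emitted power.
Absorbing cross-section = A = 0.7620 m²; emitting surface = 2A = 1.524 m² (ratio 2).
(1−a)S·A_cross = εσ·A_surf·T⁴  ⇒  T⁴ = (1−a)S/(2σ).
T⁴ = 0.800·436/(2·5.67×10⁻⁸) = 3.076×10⁹ K⁴.
T = (3.076×10⁹)^(1/4).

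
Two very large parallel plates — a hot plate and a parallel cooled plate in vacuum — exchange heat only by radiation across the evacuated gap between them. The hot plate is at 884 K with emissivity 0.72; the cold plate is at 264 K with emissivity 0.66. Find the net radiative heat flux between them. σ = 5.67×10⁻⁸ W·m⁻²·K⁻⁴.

For two infinite grey parallel plates, q = σ(T₁⁴ − T₂⁴)/(1/ε₁ + 1/ε₂ − 1).
T₁⁴ − T₂⁴ = 6.107×10¹¹ − 4.858×10⁹ = 6.058×10¹¹ K⁴.
1/ε₁ + 1/ε₂ − 1 = 1.389 + 1.515 − 1 = 1.904.
q = 5.67×10⁻⁸ × 6.058×10¹¹ / 1.904.

q ≈ 18000 W/m²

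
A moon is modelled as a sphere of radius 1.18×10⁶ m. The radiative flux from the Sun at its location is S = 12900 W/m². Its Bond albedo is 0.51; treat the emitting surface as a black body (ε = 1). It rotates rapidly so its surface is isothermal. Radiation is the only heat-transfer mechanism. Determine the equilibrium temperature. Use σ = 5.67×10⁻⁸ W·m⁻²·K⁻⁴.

At equilibrium, absorbed power = emitted power.
Absorbing cross-section = πr² = 4.374×10¹² m²; emitting surface = 4πr² = 1.750×10¹³ m² (ratio 4).
(1−a)S·A_cross = εσ·A_surf·T⁴  ⇒  T⁴ = (1−a)S/(4σ).
T⁴ = 0.490·12900/(4·5.67×10⁻⁸) = 2.787×10¹⁰ K⁴.
T = (2.787×10¹⁰)^(1/4).

T ≈ 409 K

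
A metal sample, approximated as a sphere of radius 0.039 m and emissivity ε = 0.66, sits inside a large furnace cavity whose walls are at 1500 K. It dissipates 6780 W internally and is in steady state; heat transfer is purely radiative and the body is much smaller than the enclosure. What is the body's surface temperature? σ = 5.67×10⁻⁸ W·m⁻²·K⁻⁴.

T ≈ 1950 K

For a small grey body in a large enclosure, net radiated power = εσA(T⁴ − T_w⁴).
Steady state: P = εσA(T⁴ − T_w⁴) with A = 4πr² = 0.01911 m².
T⁴ = P/(εσA) + T_w⁴ = 6780/(0.66·5.67×10⁻⁸·0.01911) + (1500)⁴
    = 9.479×10¹² + 5.062×10¹² = 1.454×10¹³ K⁴.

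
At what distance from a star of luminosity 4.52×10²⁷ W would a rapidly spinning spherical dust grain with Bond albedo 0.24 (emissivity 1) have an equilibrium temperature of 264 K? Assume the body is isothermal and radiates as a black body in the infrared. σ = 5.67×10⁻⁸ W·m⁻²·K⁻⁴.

For an isothermal black-emitting sphere, (1−a)S·πr² = σ·4πr²·T⁴ ⇒ S = 4σT⁴/(1−a).
S = 4·5.67×10⁻⁸·(264)⁴/0.760 = 1450 W/m².
Flux falls as S = L/(4πd²), so d = √(L/(4πS)) = √(4.52×10²⁷/(4π·1450)).

d ≈ 4.98×10¹¹ m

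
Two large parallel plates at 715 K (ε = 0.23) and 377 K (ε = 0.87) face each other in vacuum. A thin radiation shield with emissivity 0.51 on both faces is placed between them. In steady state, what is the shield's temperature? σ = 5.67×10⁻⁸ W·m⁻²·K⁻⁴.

T_s ≈ 546 K

In steady state the net flux on the hot side equals that on the cold side.
σ(T₁⁴−T_s⁴)/D₁ = σ(T_s⁴−T₂⁴)/D₂, with D₁ = 1/ε₁+1/ε_s−1 = 5.309, D₂ = 1/ε_s+1/ε₂−1 = 2.110.
Solve for T_s⁴: T_s⁴ = (D₂·T₁⁴ + D₁·T₂⁴)/(D₁+D₂) = 8.879×10¹⁰ K⁴.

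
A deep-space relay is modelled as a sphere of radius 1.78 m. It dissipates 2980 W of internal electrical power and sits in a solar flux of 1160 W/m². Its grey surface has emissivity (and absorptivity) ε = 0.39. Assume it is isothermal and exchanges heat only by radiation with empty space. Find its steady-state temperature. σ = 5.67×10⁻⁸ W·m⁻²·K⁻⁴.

At steady state, absorbed solar power + internal power = radiated power.
Absorbed: α·S·A_cross = 0.39·1160·9.954 = 4503 W (cross-section πr²).
Total input = 4503 + 2980 = 7483 W.
Radiated: εσ·A_surf·T⁴ with A_surf = 4πr² = 39.82 m².
T⁴ = 7483/(0.39·5.67×10⁻⁸·39.82) = 8.499×10⁹ K⁴.

T ≈ 304 K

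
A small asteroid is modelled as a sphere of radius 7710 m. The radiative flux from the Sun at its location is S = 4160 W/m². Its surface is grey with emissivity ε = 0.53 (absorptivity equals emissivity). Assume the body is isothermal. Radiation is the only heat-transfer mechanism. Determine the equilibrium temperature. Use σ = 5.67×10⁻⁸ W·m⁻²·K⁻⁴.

At equilibrium, absorbed power = emitted power.
Absorbing cross-section = πr² = 1.867×10⁸ m²; emitting surface = 4πr² = 7.470×10⁸ m² (ratio 4).
εS·A_cross = εσ·A_surf·T⁴  ⇒  T⁴ = S/(4σ)   (ε cancels).
T⁴ = 4160/(4·5.67×10⁻⁸) = 1.834×10¹⁰ K⁴.
T = (1.834×10¹⁰)^(1/4).

T ≈ 368 K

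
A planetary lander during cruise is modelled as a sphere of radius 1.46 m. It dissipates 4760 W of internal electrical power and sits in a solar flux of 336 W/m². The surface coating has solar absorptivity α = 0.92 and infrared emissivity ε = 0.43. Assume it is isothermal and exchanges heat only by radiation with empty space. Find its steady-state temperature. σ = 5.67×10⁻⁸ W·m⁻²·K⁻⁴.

At steady state, absorbed solar power + internal power = radiated power.
Absorbed: α·S·A_cross = 0.92·336·6.697 = 2070 W (cross-section πr²).
Total input = 2070 + 4760 = 6830 W.
Radiated: εσ·A_surf·T⁴ with A_surf = 4πr² = 26.79 m².
T⁴ = 6830/(0.43·5.67×10⁻⁸·26.79) = 1.046×10¹⁰ K⁴.

T ≈ 320 K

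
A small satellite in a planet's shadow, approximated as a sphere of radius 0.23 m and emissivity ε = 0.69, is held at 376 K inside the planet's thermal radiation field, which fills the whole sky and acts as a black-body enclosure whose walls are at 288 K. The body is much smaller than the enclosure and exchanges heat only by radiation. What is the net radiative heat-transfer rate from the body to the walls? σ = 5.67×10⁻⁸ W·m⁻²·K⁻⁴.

For a small grey body in a large enclosure: P_net = εσA(T_body⁴ − T_wall⁴).
A = 4πr² = 0.6648 m²; T_body⁴ − T_wall⁴ = 1.999×10¹⁰ − 6.880×10⁹ = 1.311×10¹⁰ K⁴.
|P_net| = 0.69·5.67×10⁻⁸·0.6648·1.311×10¹⁰.

P_net ≈ 341 W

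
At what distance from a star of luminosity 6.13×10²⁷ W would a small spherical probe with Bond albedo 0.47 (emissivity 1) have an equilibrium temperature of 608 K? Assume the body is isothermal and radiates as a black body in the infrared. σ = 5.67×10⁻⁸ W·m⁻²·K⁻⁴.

For an isothermal black-emitting sphere, (1−a)S·πr² = σ·4πr²·T⁴ ⇒ S = 4σT⁴/(1−a).
S = 4·5.67×10⁻⁸·(608)⁴/0.530 = 58480 W/m².
Flux falls as S = L/(4πd²), so d = √(L/(4πS)) = √(6.13×10²⁷/(4π·58480)).

d ≈ 9.13×10¹⁰ m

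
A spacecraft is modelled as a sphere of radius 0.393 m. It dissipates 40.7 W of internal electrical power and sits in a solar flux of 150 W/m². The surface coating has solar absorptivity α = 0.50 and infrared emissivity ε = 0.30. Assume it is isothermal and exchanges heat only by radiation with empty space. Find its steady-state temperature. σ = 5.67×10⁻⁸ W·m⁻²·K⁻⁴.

At steady state, absorbed solar power + internal power = radiated power.
Absorbed: α·S·A_cross = 0.50·150·0.4852 = 36.39 W (cross-section πr²).
Total input = 36.39 + 40.7 = 77.09 W.
Radiated: εσ·A_surf·T⁴ with A_surf = 4πr² = 1.941 m².
T⁴ = 77.09/(0.30·5.67×10⁻⁸·1.941) = 2.335×10⁹ K⁴.

T ≈ 220 K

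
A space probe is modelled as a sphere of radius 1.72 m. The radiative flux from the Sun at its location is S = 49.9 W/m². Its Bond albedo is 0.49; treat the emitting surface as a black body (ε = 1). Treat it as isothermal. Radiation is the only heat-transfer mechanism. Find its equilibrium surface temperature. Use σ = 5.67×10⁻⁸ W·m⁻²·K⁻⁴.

At equilibrium, absorbed power = emitted power.
Absorbing cross-section = πr² = 9.294 m²; emitting surface = 4πr² = 37.18 m² (ratio 4).
(1−a)S·A_cross = εσ·A_surf·T⁴  ⇒  T⁴ = (1−a)S/(4σ).
T⁴ = 0.510·49.9/(4·5.67×10⁻⁸) = 1.122×10⁸ K⁴.
T = (1.122×10⁸)^(1/4).

T ≈ 103 K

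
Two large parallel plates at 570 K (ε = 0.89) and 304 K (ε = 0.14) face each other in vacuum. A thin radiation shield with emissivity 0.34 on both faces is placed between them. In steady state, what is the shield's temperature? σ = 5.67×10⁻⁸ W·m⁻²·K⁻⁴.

In steady state the net flux on the hot side equals that on the cold side.
σ(T₁⁴−T_s⁴)/D₁ = σ(T_s⁴−T₂⁴)/D₂, with D₁ = 1/ε₁+1/ε_s−1 = 3.065, D₂ = 1/ε_s+1/ε₂−1 = 9.084.
Solve for T_s⁴: T_s⁴ = (D₂·T₁⁴ + D₁·T₂⁴)/(D₁+D₂) = 8.109×10¹⁰ K⁴.

T_s ≈ 534 K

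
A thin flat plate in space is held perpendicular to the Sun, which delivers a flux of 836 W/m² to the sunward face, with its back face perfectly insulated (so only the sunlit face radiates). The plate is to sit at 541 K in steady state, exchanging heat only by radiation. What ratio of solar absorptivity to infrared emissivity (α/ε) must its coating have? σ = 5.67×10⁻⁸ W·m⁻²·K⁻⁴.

Balance: αS·A = εσ·1A·T⁴ ⇒ α/ε = σT⁴/S.
α/ε = 5.67×10⁻⁸·(541)⁴/836 = 5.67×10⁻⁸·8.566×10¹⁰/836.

α/ε ≈ 5.81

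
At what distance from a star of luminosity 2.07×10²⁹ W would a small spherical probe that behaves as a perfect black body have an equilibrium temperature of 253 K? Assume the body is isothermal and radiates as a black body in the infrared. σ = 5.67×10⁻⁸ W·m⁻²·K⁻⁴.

d ≈ 4.21×10¹² m

For an isothermal black-emitting sphere, (1−a)S·πr² = σ·4πr²·T⁴ ⇒ S = 4σT⁴/(1−a).
S = 4·5.67×10⁻⁸·(253)⁴/1.00 = 929.2 W/m².
Flux falls as S = L/(4πd²), so d = √(L/(4πS)) = √(2.07×10²⁹/(4π·929.2)).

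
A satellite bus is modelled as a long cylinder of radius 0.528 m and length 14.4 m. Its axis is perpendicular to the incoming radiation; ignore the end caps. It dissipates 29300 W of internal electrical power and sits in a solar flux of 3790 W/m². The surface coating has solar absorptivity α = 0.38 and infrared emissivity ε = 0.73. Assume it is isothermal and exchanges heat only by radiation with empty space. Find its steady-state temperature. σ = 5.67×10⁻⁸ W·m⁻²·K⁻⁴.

At steady state, absorbed solar power + internal power = radiated power.
Absorbed: α·S·A_cross = 0.38·3790·15.21 = 21900 W (cross-section 2rL).
Total input = 21900 + 29300 = 51200 W.
Radiated: εσ·A_surf·T⁴ with A_surf = 2πrL = 47.77 m².
T⁴ = 51200/(0.73·5.67×10⁻⁸·47.77) = 2.589×10¹⁰ K⁴.

T ≈ 401 K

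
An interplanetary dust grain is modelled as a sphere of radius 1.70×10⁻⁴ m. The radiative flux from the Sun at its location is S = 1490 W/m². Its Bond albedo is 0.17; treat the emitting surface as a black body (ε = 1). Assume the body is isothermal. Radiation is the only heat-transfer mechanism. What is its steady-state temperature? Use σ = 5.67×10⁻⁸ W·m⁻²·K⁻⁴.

T ≈ 272 K

At equilibrium, absorbed power = emitted power.
Absorbing cross-section = πr² = 9.079×10⁻⁸ m²; emitting surface = 4πr² = 3.632×10⁻⁷ m² (ratio 4).
(1−a)S·A_cross = εσ·A_surf·T⁴  ⇒  T⁴ = (1−a)S/(4σ).
T⁴ = 0.830·1490/(4·5.67×10⁻⁸) = 5.453×10⁹ K⁴.
T = (5.453×10⁹)^(1/4).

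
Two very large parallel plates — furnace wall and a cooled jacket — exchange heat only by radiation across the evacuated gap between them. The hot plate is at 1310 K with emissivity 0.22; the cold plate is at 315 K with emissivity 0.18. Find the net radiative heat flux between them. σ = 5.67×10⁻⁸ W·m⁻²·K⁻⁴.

For two infinite grey parallel plates, q = σ(T₁⁴ − T₂⁴)/(1/ε₁ + 1/ε₂ − 1).
T₁⁴ − T₂⁴ = 2.945×10¹² − 9.846×10⁹ = 2.935×10¹² K⁴.
1/ε₁ + 1/ε₂ − 1 = 4.545 + 5.556 − 1 = 9.101.
q = 5.67×10⁻⁸ × 2.935×10¹² / 9.101.

q ≈ 18300 W/m²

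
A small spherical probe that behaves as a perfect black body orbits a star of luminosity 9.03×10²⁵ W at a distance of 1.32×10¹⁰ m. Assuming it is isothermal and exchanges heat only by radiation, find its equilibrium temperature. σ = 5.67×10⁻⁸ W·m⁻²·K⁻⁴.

T ≈ 653 K

First find the stellar flux at distance d: S = L/(4πd²) = 9.03×10²⁵/(4π·(1.32×10¹⁰)²) = 41240 W/m².
For an isothermal sphere, absorbed (1−a)S·πr² = emitted σ·4πr²·T⁴, so T⁴ = (1−a)S/(4σ).
T⁴ = 1.00·41240/(4·5.67×10⁻⁸) = 1.818×10¹¹ K⁴.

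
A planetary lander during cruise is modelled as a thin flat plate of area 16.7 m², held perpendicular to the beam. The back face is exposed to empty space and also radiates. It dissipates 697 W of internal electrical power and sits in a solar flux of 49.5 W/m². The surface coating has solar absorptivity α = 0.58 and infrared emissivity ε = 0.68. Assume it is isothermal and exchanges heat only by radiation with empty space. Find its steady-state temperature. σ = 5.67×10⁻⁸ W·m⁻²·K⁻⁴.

At steady state, absorbed solar power + internal power = radiated power.
Absorbed: α·S·A_cross = 0.58·49.5·16.70 = 479.5 W (cross-section A).
Total input = 479.5 + 697 = 1176 W.
Radiated: εσ·A_surf·T⁴ with A_surf = 2A = 33.40 m².
T⁴ = 1176/(0.68·5.67×10⁻⁸·33.40) = 9.136×10⁸ K⁴.

T ≈ 174 K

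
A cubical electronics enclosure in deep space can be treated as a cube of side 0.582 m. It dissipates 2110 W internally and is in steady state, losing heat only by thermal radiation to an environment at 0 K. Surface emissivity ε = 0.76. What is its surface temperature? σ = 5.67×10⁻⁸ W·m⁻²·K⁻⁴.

Steady state: internal power = radiated power, P = εσA T⁴.
Radiating area A = 6L² = 2.032 m².
T⁴ = P/(εσA) = 2110/(0.76·5.67×10⁻⁸·2.032) = 2.409×10¹⁰ K⁴.
T = (2.409×10¹⁰)^(1/4).

T ≈ 394 K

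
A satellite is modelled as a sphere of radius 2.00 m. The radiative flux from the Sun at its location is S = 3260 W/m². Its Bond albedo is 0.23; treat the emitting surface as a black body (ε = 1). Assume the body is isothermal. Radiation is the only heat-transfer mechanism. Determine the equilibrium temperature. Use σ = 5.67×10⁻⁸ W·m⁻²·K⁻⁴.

T ≈ 324 K

At equilibrium, absorbed power = emitted power.
Absorbing cross-section = πr² = 12.57 m²; emitting surface = 4πr² = 50.27 m² (ratio 4).
(1−a)S·A_cross = εσ·A_surf·T⁴  ⇒  T⁴ = (1−a)S/(4σ).
T⁴ = 0.770·3260/(4·5.67×10⁻⁸) = 1.107×10¹⁰ K⁴.
T = (1.107×10¹⁰)^(1/4).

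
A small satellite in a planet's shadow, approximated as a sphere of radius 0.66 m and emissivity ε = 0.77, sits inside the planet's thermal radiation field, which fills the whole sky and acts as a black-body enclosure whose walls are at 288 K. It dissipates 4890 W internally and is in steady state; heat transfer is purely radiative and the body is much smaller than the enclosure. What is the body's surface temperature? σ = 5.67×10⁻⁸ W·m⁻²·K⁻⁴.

T ≈ 407 K

For a small grey body in a large enclosure, net radiated power = εσA(T⁴ − T_w⁴).
Steady state: P = εσA(T⁴ − T_w⁴) with A = 4πr² = 5.474 m².
T⁴ = P/(εσA) + T_w⁴ = 4890/(0.77·5.67×10⁻⁸·5.474) + (288)⁴
    = 2.046×10¹⁰ + 6.880×10⁹ = 2.734×10¹⁰ K⁴.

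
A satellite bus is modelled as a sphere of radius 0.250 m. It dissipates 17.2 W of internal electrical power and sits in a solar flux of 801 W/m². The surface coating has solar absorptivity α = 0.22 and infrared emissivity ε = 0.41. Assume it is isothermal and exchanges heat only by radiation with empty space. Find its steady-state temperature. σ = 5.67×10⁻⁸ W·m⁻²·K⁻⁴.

At steady state, absorbed solar power + internal power = radiated power.
Absorbed: α·S·A_cross = 0.22·801·0.1963 = 34.60 W (cross-section πr²).
Total input = 34.60 + 17.2 = 51.80 W.
Radiated: εσ·A_surf·T⁴ with A_surf = 4πr² = 0.7854 m².
T⁴ = 51.80/(0.41·5.67×10⁻⁸·0.7854) = 2.837×10⁹ K⁴.

T ≈ 231 K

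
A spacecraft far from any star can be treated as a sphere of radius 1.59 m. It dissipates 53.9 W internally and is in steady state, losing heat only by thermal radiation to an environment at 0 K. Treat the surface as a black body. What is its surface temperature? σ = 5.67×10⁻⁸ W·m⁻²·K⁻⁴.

T ≈ 74.0 K

Steady state: internal power = radiated power, P = εσA T⁴.
Radiating area A = 4πr² = 31.77 m².
T⁴ = P/(εσA) = 53.9/(1.0·5.67×10⁻⁸·31.77) = 2.992×10⁷ K⁴.
T = (2.992×10⁷)^(1/4).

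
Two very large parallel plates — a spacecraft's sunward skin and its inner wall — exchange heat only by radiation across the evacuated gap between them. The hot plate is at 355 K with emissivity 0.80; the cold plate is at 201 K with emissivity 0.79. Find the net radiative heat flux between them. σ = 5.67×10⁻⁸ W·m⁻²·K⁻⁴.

For two infinite grey parallel plates, q = σ(T₁⁴ − T₂⁴)/(1/ε₁ + 1/ε₂ − 1).
T₁⁴ − T₂⁴ = 1.588×10¹⁰ − 1.632×10⁹ = 1.425×10¹⁰ K⁴.
1/ε₁ + 1/ε₂ − 1 = 1.250 + 1.266 − 1 = 1.516.
q = 5.67×10⁻⁸ × 1.425×10¹⁰ / 1.516.

q ≈ 533 W/m²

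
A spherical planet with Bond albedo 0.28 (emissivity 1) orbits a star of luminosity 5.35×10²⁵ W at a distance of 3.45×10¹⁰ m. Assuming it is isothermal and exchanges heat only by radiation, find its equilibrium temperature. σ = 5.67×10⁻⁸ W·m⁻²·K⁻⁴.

First find the stellar flux at distance d: S = L/(4πd²) = 5.35×10²⁵/(4π·(3.45×10¹⁰)²) = 3577 W/m².
For an isothermal sphere, absorbed (1−a)S·πr² = emitted σ·4πr²·T⁴, so T⁴ = (1−a)S/(4σ).
T⁴ = 0.720·3577/(4·5.67×10⁻⁸) = 1.136×10¹⁰ K⁴.

T ≈ 326 K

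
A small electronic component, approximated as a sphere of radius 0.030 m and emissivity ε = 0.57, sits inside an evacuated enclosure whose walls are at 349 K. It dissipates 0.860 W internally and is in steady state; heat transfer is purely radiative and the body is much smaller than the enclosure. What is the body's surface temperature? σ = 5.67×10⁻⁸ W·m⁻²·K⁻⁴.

For a small grey body in a large enclosure, net radiated power = εσA(T⁴ − T_w⁴).
Steady state: P = εσA(T⁴ − T_w⁴) with A = 4πr² = 0.01131 m².
T⁴ = P/(εσA) + T_w⁴ = 0.860/(0.57·5.67×10⁻⁸·0.01131) + (349)⁴
    = 2.353×10⁹ + 1.484×10¹⁰ = 1.719×10¹⁰ K⁴.

T ≈ 362 K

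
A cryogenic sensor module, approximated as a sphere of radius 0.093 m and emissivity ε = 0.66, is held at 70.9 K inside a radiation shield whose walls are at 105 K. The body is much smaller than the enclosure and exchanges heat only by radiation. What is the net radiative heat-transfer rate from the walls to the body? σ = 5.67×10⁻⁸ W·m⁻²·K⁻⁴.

P_net ≈ 0.392 W

For a small grey body in a large enclosure: P_net = εσA(T_body⁴ − T_wall⁴).
A = 4πr² = 0.1087 m²; T_body⁴ − T_wall⁴ = 2.527×10⁷ − 1.216×10⁸ = -9.628×10⁷ K⁴.
|P_net| = 0.66·5.67×10⁻⁸·0.1087·9.628×10⁷.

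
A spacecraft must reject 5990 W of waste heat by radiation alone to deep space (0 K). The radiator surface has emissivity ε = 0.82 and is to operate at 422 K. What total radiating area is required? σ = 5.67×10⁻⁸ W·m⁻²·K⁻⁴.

A ≈ 4.06 m²

P = εσA T⁴ ⇒ A = P/(εσT⁴).
T⁴ = 3.171×10¹⁰ K⁴.
A = 5990/(0.82 × 5.67×10⁻⁸ × 3.171×10¹⁰).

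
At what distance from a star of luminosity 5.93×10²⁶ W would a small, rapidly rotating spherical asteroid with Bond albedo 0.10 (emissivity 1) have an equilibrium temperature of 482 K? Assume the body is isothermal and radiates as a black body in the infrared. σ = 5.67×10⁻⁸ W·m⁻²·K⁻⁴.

d ≈ 5.89×10¹⁰ m

For an isothermal black-emitting sphere, (1−a)S·πr² = σ·4πr²·T⁴ ⇒ S = 4σT⁴/(1−a).
S = 4·5.67×10⁻⁸·(482)⁴/0.900 = 13600 W/m².
Flux falls as S = L/(4πd²), so d = √(L/(4πS)) = √(5.93×10²⁶/(4π·13600)).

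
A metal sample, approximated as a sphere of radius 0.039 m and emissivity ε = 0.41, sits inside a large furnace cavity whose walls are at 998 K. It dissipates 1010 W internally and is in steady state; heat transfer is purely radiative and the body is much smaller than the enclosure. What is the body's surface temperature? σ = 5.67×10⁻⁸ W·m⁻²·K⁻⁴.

T ≈ 1340 K

For a small grey body in a large enclosure, net radiated power = εσA(T⁴ − T_w⁴).
Steady state: P = εσA(T⁴ − T_w⁴) with A = 4πr² = 0.01911 m².
T⁴ = P/(εσA) + T_w⁴ = 1010/(0.41·5.67×10⁻⁸·0.01911) + (998)⁴
    = 2.273×10¹² + 9.920×10¹¹ = 3.265×10¹² K⁴.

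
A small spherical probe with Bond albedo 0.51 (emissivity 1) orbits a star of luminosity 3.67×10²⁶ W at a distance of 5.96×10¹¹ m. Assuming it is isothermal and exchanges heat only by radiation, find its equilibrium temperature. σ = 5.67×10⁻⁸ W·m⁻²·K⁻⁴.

First find the stellar flux at distance d: S = L/(4πd²) = 3.67×10²⁶/(4π·(5.96×10¹¹)²) = 82.22 W/m².
For an isothermal sphere, absorbed (1−a)S·πr² = emitted σ·4πr²·T⁴, so T⁴ = (1−a)S/(4σ).
T⁴ = 0.490·82.22/(4·5.67×10⁻⁸) = 1.776×10⁸ K⁴.

T ≈ 115 K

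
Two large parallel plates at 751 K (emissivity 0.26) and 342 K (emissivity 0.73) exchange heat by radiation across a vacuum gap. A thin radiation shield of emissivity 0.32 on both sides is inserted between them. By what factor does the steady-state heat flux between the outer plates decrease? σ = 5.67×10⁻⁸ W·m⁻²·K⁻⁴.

factor ≈ 2.25

Without shield: q₀ = σΔ(T⁴)/(1/ε₁+1/ε₂−1) with denominator 4.216.
With shield the two gaps are in series; the resistances add: (1/ε₁+1/ε_s−1)+(1/ε_s+1/ε₂−1) = 5.971+3.495 = 9.466.
Heat-flux ratio q₀/q = 9.466/4.216.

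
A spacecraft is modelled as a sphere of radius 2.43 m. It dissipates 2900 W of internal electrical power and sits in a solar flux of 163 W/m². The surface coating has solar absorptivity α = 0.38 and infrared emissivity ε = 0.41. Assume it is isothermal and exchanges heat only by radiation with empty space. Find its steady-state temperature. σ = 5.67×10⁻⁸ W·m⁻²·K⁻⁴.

T ≈ 220 K

At steady state, absorbed solar power + internal power = radiated power.
Absorbed: α·S·A_cross = 0.38·163·18.55 = 1149 W (cross-section πr²).
Total input = 1149 + 2900 = 4049 W.
Radiated: εσ·A_surf·T⁴ with A_surf = 4πr² = 74.20 m².
T⁴ = 4049/(0.41·5.67×10⁻⁸·74.20) = 2.347×10⁹ K⁴.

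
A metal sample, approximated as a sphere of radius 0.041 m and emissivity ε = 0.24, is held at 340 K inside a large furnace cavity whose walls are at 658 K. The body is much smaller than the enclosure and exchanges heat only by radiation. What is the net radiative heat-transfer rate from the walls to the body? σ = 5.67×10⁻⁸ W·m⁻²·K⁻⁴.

For a small grey body in a large enclosure: P_net = εσA(T_body⁴ − T_wall⁴).
A = 4πr² = 0.02112 m²; T_body⁴ − T_wall⁴ = 1.336×10¹⁰ − 1.875×10¹¹ = -1.741×10¹¹ K⁴.
|P_net| = 0.24·5.67×10⁻⁸·0.02112·1.741×10¹¹.

P_net ≈ 50.0 W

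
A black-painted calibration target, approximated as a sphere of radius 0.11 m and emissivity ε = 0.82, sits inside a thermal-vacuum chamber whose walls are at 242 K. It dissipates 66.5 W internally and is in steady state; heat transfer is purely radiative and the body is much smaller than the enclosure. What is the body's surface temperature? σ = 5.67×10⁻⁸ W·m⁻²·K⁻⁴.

For a small grey body in a large enclosure, net radiated power = εσA(T⁴ − T_w⁴).
Steady state: P = εσA(T⁴ − T_w⁴) with A = 4πr² = 0.1521 m².
T⁴ = P/(εσA) + T_w⁴ = 66.5/(0.82·5.67×10⁻⁸·0.1521) + (242)⁴
    = 9.407×10⁹ + 3.430×10⁹ = 1.284×10¹⁰ K⁴.

T ≈ 337 K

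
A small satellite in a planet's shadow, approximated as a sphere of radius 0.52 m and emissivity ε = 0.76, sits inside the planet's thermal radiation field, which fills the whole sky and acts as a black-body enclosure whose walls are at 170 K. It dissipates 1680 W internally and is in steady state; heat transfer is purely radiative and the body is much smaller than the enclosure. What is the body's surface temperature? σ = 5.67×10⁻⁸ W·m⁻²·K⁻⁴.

T ≈ 333 K

For a small grey body in a large enclosure, net radiated power = εσA(T⁴ − T_w⁴).
Steady state: P = εσA(T⁴ − T_w⁴) with A = 4πr² = 3.398 m².
T⁴ = P/(εσA) + T_w⁴ = 1680/(0.76·5.67×10⁻⁸·3.398) + (170)⁴
    = 1.147×10¹⁰ + 8.352×10⁸ = 1.231×10¹⁰ K⁴.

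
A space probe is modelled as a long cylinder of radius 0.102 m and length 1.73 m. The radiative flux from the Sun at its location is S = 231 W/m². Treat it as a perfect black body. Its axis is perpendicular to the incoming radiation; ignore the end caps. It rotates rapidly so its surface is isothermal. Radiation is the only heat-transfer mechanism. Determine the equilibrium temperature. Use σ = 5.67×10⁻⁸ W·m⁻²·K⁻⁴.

At equilibrium, absorbed power = emitted power.
Absorbing cross-section = 2rL = 0.3529 m²; emitting surface = 2πrL = 1.109 m² (ratio π).
S·A_cross = εσ·A_surf·T⁴  ⇒  T⁴ = S/(πσ).
T⁴ = 1.00·231/(π·5.67×10⁻⁸) = 1.297×10⁹ K⁴.
T = (1.297×10⁹)^(1/4).

T ≈ 190 K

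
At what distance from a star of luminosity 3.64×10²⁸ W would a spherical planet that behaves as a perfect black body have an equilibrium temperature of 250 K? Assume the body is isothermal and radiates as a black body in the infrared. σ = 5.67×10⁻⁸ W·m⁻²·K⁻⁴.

For an isothermal black-emitting sphere, (1−a)S·πr² = σ·4πr²·T⁴ ⇒ S = 4σT⁴/(1−a).
S = 4·5.67×10⁻⁸·(250)⁴/1.00 = 885.9 W/m².
Flux falls as S = L/(4πd²), so d = √(L/(4πS)) = √(3.64×10²⁸/(4π·885.9)).

d ≈ 1.81×10¹² m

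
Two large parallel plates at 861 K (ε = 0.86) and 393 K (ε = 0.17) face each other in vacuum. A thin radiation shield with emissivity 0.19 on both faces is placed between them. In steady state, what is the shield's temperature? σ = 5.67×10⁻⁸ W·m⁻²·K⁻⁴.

In steady state the net flux on the hot side equals that on the cold side.
σ(T₁⁴−T_s⁴)/D₁ = σ(T_s⁴−T₂⁴)/D₂, with D₁ = 1/ε₁+1/ε_s−1 = 5.426, D₂ = 1/ε_s+1/ε₂−1 = 10.15.
Solve for T_s⁴: T_s⁴ = (D₂·T₁⁴ + D₁·T₂⁴)/(D₁+D₂) = 3.664×10¹¹ K⁴.

T_s ≈ 778 K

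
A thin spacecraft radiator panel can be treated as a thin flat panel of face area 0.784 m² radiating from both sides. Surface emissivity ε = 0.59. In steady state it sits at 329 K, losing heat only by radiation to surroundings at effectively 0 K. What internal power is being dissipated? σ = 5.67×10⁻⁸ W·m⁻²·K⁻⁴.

Steady state: P = εσA T⁴.
A = 2·0.784 = 1.568 m²; T⁴ = (329)⁴ = 1.172×10¹⁰ K⁴.
P = 0.59 × 5.67×10⁻⁸ × 1.568 × 1.172×10¹⁰.

P ≈ 615 W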